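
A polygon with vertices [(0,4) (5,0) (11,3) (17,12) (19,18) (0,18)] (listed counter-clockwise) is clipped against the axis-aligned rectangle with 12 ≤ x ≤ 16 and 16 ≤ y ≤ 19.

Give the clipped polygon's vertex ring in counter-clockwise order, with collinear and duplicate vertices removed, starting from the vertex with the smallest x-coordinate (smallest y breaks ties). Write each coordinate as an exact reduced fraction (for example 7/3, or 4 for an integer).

Clipped polygon: [(12,16) (16,16) (16,18) (12,18)]

1. After x ≥ 12: [(12,9/2) (17,12) (19,18) (12,18)]
2. After x ≤ 16: [(12,9/2) (16,21/2) (16,18) (12,18)]
3. After y ≥ 16: [(12,16) (16,16) (16,18) (12,18)]
4. After y ≤ 19: [(12,16) (16,16) (16,18) (12,18)]
5. Canonical ring: [(12,16) (16,16) (16,18) (12,18)]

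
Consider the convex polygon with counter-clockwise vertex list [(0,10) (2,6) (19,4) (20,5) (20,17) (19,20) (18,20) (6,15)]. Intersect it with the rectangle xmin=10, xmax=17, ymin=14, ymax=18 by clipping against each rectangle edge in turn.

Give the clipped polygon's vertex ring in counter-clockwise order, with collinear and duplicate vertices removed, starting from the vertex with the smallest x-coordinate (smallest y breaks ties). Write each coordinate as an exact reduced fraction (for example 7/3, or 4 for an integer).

1. After x ≥ 10: [(10,86/17) (19,4) (20,5) (20,17) (19,20) (18,20) (10,50/3)]
2. After x ≤ 17: [(10,86/17) (17,72/17) (17,235/12) (10,50/3)]
3. After y ≥ 14: [(10,14) (17,14) (17,235/12) (10,50/3)]
4. After y ≤ 18: [(10,14) (17,14) (17,18) (66/5,18) (10,50/3)]
5. Canonical ring: [(10,14) (17,14) (17,18) (66/5,18) (10,50/3)]

Clipped polygon: [(10,14) (17,14) (17,18) (66/5,18) (10,50/3)]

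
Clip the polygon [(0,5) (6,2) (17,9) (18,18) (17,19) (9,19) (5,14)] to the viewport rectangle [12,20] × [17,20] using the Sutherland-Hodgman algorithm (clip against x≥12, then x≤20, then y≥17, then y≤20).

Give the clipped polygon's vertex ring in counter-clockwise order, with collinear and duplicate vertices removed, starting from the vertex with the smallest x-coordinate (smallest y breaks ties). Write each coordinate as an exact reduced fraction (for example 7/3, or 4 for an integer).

1. After x ≥ 12: [(12,64/11) (17,9) (18,18) (17,19) (12,19)]
2. After x ≤ 20: [(12,64/11) (17,9) (18,18) (17,19) (12,19)]
3. After y ≥ 17: [(12,17) (161/9,17) (18,18) (17,19) (12,19)]
4. After y ≤ 20: [(12,17) (161/9,17) (18,18) (17,19) (12,19)]
5. Canonical ring: [(12,17) (161/9,17) (18,18) (17,19) (12,19)]

Clipped polygon: [(12,17) (161/9,17) (18,18) (17,19) (12,19)]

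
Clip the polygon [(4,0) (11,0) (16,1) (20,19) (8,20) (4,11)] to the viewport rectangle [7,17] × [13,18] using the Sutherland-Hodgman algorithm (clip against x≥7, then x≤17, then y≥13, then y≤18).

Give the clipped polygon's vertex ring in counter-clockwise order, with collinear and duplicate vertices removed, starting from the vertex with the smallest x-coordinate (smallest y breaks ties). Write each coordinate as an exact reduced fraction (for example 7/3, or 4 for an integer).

1. After x ≥ 7: [(7,0) (11,0) (16,1) (20,19) (8,20) (7,71/4)]
2. After x ≤ 17: [(7,0) (11,0) (16,1) (17,11/2) (17,77/4) (8,20) (7,71/4)]
3. After y ≥ 13: [(7,13) (17,13) (17,77/4) (8,20) (7,71/4)]
4. After y ≤ 18: [(7,13) (17,13) (17,18) (64/9,18) (7,71/4)]
5. Canonical ring: [(7,13) (17,13) (17,18) (64/9,18) (7,71/4)]

Clipped polygon: [(7,13) (17,13) (17,18) (64/9,18) (7,71/4)]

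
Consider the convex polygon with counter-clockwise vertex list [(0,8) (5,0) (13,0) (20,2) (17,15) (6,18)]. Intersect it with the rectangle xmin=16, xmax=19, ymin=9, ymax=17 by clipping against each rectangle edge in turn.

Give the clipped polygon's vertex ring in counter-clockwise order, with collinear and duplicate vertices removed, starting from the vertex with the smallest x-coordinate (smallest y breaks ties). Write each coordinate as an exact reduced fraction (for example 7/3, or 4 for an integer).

Clipped polygon: [(16,9) (239/13,9) (17,15) (16,168/11)]

1. After x ≥ 16: [(16,6/7) (20,2) (17,15) (16,168/11)]
2. After x ≤ 19: [(16,6/7) (19,12/7) (19,19/3) (17,15) (16,168/11)]
3. After y ≥ 9: [(16,9) (239/13,9) (17,15) (16,168/11)]
4. After y ≤ 17: [(16,9) (239/13,9) (17,15) (16,168/11)]
5. Canonical ring: [(16,9) (239/13,9) (17,15) (16,168/11)]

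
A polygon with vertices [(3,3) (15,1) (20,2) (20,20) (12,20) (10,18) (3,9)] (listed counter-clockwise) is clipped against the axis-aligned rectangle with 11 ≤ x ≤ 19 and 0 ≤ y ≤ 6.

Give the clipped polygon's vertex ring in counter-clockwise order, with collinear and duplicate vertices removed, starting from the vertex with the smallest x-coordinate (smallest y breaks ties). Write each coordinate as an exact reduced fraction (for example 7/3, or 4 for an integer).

Clipped polygon: [(11,5/3) (15,1) (19,9/5) (19,6) (11,6)]

1. After x ≥ 11: [(11,5/3) (15,1) (20,2) (20,20) (12,20) (11,19)]
2. After x ≤ 19: [(11,5/3) (15,1) (19,9/5) (19,20) (12,20) (11,19)]
3. After y ≥ 0: [(11,5/3) (15,1) (19,9/5) (19,20) (12,20) (11,19)]
4. After y ≤ 6: [(11,6) (11,5/3) (15,1) (19,9/5) (19,6)]
5. Canonical ring: [(11,5/3) (15,1) (19,9/5) (19,6) (11,6)]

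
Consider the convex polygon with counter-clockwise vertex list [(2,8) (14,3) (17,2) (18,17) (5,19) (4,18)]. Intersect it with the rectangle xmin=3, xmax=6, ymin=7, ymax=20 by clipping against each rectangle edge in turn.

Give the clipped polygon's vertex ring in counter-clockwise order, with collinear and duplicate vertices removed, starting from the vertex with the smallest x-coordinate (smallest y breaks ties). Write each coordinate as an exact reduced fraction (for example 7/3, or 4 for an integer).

1. After x ≥ 3: [(3,13) (3,91/12) (14,3) (17,2) (18,17) (5,19) (4,18)]
2. After x ≤ 6: [(3,13) (3,91/12) (6,19/3) (6,245/13) (5,19) (4,18)]
3. After y ≥ 7: [(3,13) (3,91/12) (22/5,7) (6,7) (6,245/13) (5,19) (4,18)]
4. After y ≤ 20: [(3,13) (3,91/12) (22/5,7) (6,7) (6,245/13) (5,19) (4,18)]
5. Canonical ring: [(3,91/12) (22/5,7) (6,7) (6,245/13) (5,19) (4,18) (3,13)]

Clipped polygon: [(3,91/12) (22/5,7) (6,7) (6,245/13) (5,19) (4,18) (3,13)]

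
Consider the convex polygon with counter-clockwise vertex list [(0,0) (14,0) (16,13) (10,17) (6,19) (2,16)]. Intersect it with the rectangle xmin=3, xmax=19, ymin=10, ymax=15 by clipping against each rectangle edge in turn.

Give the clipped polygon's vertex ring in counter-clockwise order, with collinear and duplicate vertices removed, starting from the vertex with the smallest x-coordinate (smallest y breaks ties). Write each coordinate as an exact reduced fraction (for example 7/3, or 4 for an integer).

1. After x ≥ 3: [(3,0) (14,0) (16,13) (10,17) (6,19) (3,67/4)]
2. After x ≤ 19: [(3,0) (14,0) (16,13) (10,17) (6,19) (3,67/4)]
3. After y ≥ 10: [(3,10) (202/13,10) (16,13) (10,17) (6,19) (3,67/4)]
4. After y ≤ 15: [(3,15) (3,10) (202/13,10) (16,13) (13,15)]
5. Canonical ring: [(3,10) (202/13,10) (16,13) (13,15) (3,15)]

Clipped polygon: [(3,10) (202/13,10) (16,13) (13,15) (3,15)]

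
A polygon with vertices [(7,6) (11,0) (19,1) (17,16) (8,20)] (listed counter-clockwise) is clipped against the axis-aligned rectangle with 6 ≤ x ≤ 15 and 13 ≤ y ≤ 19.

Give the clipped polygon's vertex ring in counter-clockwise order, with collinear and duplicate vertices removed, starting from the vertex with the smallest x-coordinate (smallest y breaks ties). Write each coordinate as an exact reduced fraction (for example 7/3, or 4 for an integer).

Clipped polygon: [(15/2,13) (15,13) (15,152/9) (41/4,19) (111/14,19)]

1. After x ≥ 6: [(7,6) (11,0) (19,1) (17,16) (8,20)]
2. After x ≤ 15: [(7,6) (11,0) (15,1/2) (15,152/9) (8,20)]
3. After y ≥ 13: [(15/2,13) (15,13) (15,152/9) (8,20)]
4. After y ≤ 19: [(111/14,19) (15/2,13) (15,13) (15,152/9) (41/4,19)]
5. Canonical ring: [(15/2,13) (15,13) (15,152/9) (41/4,19) (111/14,19)]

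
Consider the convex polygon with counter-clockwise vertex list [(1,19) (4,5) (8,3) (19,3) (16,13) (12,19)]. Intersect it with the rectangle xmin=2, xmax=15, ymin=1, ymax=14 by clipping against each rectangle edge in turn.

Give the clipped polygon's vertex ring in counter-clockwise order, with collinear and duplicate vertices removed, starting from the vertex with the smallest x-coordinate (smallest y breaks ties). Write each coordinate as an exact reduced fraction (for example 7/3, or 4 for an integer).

Clipped polygon: [(29/14,14) (4,5) (8,3) (15,3) (15,14)]

1. After x ≥ 2: [(2,19) (2,43/3) (4,5) (8,3) (19,3) (16,13) (12,19)]
2. After x ≤ 15: [(2,19) (2,43/3) (4,5) (8,3) (15,3) (15,29/2) (12,19)]
3. After y ≥ 1: [(2,19) (2,43/3) (4,5) (8,3) (15,3) (15,29/2) (12,19)]
4. After y ≤ 14: [(29/14,14) (4,5) (8,3) (15,3) (15,14)]
5. Canonical ring: [(29/14,14) (4,5) (8,3) (15,3) (15,14)]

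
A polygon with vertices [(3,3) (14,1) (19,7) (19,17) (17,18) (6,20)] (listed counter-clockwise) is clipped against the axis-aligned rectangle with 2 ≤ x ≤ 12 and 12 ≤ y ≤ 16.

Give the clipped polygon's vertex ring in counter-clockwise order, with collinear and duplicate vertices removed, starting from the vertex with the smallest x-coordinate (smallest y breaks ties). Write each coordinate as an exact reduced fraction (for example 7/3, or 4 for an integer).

Clipped polygon: [(78/17,12) (12,12) (12,16) (90/17,16)]

1. After x ≥ 2: [(3,3) (14,1) (19,7) (19,17) (17,18) (6,20)]
2. After x ≤ 12: [(3,3) (12,15/11) (12,208/11) (6,20)]
3. After y ≥ 12: [(78/17,12) (12,12) (12,208/11) (6,20)]
4. After y ≤ 16: [(90/17,16) (78/17,12) (12,12) (12,16)]
5. Canonical ring: [(78/17,12) (12,12) (12,16) (90/17,16)]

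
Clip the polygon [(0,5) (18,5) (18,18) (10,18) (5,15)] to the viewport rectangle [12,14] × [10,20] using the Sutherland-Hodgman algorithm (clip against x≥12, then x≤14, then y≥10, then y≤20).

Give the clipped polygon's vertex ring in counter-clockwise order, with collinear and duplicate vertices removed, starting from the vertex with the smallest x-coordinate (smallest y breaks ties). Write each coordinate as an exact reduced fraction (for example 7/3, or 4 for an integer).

Clipped polygon: [(12,10) (14,10) (14,18) (12,18)]

1. After x ≥ 12: [(12,5) (18,5) (18,18) (12,18)]
2. After x ≤ 14: [(12,5) (14,5) (14,18) (12,18)]
3. After y ≥ 10: [(12,10) (14,10) (14,18) (12,18)]
4. After y ≤ 20: [(12,10) (14,10) (14,18) (12,18)]
5. Canonical ring: [(12,10) (14,10) (14,18) (12,18)]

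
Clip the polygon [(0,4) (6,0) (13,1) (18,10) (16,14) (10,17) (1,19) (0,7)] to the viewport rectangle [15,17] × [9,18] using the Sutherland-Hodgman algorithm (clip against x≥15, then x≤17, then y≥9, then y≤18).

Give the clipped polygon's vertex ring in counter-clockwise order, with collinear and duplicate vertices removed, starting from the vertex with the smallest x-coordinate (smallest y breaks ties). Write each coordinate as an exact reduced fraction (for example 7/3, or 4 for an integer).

1. After x ≥ 15: [(15,23/5) (18,10) (16,14) (15,29/2)]
2. After x ≤ 17: [(15,23/5) (17,41/5) (17,12) (16,14) (15,29/2)]
3. After y ≥ 9: [(15,9) (17,9) (17,12) (16,14) (15,29/2)]
4. After y ≤ 18: [(15,9) (17,9) (17,12) (16,14) (15,29/2)]
5. Canonical ring: [(15,9) (17,9) (17,12) (16,14) (15,29/2)]

Clipped polygon: [(15,9) (17,9) (17,12) (16,14) (15,29/2)]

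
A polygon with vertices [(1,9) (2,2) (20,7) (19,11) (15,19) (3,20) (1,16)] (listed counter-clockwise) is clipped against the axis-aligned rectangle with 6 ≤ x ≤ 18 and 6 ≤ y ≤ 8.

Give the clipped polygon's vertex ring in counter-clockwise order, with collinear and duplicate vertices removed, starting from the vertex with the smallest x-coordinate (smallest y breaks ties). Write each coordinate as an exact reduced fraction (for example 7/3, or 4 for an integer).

1. After x ≥ 6: [(6,28/9) (20,7) (19,11) (15,19) (6,79/4)]
2. After x ≤ 18: [(6,28/9) (18,58/9) (18,13) (15,19) (6,79/4)]
3. After y ≥ 6: [(6,6) (82/5,6) (18,58/9) (18,13) (15,19) (6,79/4)]
4. After y ≤ 8: [(6,8) (6,6) (82/5,6) (18,58/9) (18,8)]
5. Canonical ring: [(6,6) (82/5,6) (18,58/9) (18,8) (6,8)]

Clipped polygon: [(6,6) (82/5,6) (18,58/9) (18,8) (6,8)]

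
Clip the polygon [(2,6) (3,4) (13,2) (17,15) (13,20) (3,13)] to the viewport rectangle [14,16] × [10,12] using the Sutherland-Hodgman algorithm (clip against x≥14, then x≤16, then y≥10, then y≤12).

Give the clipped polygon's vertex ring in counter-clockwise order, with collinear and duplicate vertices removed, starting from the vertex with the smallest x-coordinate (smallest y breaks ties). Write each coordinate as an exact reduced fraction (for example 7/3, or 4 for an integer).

1. After x ≥ 14: [(14,21/4) (17,15) (14,75/4)]
2. After x ≤ 16: [(14,21/4) (16,47/4) (16,65/4) (14,75/4)]
3. After y ≥ 10: [(14,10) (201/13,10) (16,47/4) (16,65/4) (14,75/4)]
4. After y ≤ 12: [(14,12) (14,10) (201/13,10) (16,47/4) (16,12)]
5. Canonical ring: [(14,10) (201/13,10) (16,47/4) (16,12) (14,12)]

Clipped polygon: [(14,10) (201/13,10) (16,47/4) (16,12) (14,12)]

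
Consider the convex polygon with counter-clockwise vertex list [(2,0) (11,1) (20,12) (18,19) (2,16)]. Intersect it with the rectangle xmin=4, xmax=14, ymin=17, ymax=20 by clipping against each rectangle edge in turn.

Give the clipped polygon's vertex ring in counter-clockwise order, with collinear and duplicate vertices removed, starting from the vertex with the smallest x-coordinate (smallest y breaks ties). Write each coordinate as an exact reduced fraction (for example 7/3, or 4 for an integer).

1. After x ≥ 4: [(4,2/9) (11,1) (20,12) (18,19) (4,131/8)]
2. After x ≤ 14: [(4,2/9) (11,1) (14,14/3) (14,73/4) (4,131/8)]
3. After y ≥ 17: [(14,17) (14,73/4) (22/3,17)]
4. After y ≤ 20: [(14,17) (14,73/4) (22/3,17)]
5. Canonical ring: [(22/3,17) (14,17) (14,73/4)]

Clipped polygon: [(22/3,17) (14,17) (14,73/4)]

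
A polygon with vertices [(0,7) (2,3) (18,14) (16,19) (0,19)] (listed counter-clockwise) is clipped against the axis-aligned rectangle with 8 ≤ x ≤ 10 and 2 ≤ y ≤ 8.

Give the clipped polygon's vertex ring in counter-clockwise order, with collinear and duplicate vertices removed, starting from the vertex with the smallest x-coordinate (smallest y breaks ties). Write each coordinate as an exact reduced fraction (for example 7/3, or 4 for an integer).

1. After x ≥ 8: [(8,57/8) (18,14) (16,19) (8,19)]
2. After x ≤ 10: [(8,57/8) (10,17/2) (10,19) (8,19)]
3. After y ≥ 2: [(8,57/8) (10,17/2) (10,19) (8,19)]
4. After y ≤ 8: [(8,8) (8,57/8) (102/11,8)]
5. Canonical ring: [(8,57/8) (102/11,8) (8,8)]

Clipped polygon: [(8,57/8) (102/11,8) (8,8)]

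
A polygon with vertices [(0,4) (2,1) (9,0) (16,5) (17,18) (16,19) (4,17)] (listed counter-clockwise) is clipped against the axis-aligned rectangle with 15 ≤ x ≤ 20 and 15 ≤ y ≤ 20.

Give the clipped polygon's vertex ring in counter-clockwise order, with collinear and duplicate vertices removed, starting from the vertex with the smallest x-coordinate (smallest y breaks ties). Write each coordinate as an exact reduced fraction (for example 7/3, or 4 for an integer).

Clipped polygon: [(15,15) (218/13,15) (17,18) (16,19) (15,113/6)]

1. After x ≥ 15: [(15,30/7) (16,5) (17,18) (16,19) (15,113/6)]
2. After x ≤ 20: [(15,30/7) (16,5) (17,18) (16,19) (15,113/6)]
3. After y ≥ 15: [(15,15) (218/13,15) (17,18) (16,19) (15,113/6)]
4. After y ≤ 20: [(15,15) (218/13,15) (17,18) (16,19) (15,113/6)]
5. Canonical ring: [(15,15) (218/13,15) (17,18) (16,19) (15,113/6)]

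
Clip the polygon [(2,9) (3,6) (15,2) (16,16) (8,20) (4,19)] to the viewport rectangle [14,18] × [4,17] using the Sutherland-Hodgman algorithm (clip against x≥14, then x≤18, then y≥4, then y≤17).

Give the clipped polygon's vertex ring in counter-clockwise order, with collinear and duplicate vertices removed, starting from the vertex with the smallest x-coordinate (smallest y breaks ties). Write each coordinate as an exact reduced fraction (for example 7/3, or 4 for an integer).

1. After x ≥ 14: [(14,7/3) (15,2) (16,16) (14,17)]
2. After x ≤ 18: [(14,7/3) (15,2) (16,16) (14,17)]
3. After y ≥ 4: [(14,4) (106/7,4) (16,16) (14,17)]
4. After y ≤ 17: [(14,4) (106/7,4) (16,16) (14,17)]
5. Canonical ring: [(14,4) (106/7,4) (16,16) (14,17)]

Clipped polygon: [(14,4) (106/7,4) (16,16) (14,17)]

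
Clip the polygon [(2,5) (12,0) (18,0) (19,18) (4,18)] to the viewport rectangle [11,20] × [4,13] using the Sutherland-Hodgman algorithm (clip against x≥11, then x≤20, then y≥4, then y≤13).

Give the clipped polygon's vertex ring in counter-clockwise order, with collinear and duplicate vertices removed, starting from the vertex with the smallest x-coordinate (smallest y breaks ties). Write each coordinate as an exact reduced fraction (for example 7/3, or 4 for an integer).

Clipped polygon: [(11,4) (164/9,4) (337/18,13) (11,13)]

1. After x ≥ 11: [(11,1/2) (12,0) (18,0) (19,18) (11,18)]
2. After x ≤ 20: [(11,1/2) (12,0) (18,0) (19,18) (11,18)]
3. After y ≥ 4: [(11,4) (164/9,4) (19,18) (11,18)]
4. After y ≤ 13: [(11,13) (11,4) (164/9,4) (337/18,13)]
5. Canonical ring: [(11,4) (164/9,4) (337/18,13) (11,13)]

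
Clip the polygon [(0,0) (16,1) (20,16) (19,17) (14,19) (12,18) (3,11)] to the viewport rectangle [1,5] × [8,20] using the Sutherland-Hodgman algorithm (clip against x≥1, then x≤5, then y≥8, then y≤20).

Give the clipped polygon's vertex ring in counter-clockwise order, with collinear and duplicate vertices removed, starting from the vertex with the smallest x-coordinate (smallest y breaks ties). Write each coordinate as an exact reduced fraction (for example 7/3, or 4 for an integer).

Clipped polygon: [(24/11,8) (5,8) (5,113/9) (3,11)]

1. After x ≥ 1: [(1,11/3) (1,1/16) (16,1) (20,16) (19,17) (14,19) (12,18) (3,11)]
2. After x ≤ 5: [(1,11/3) (1,1/16) (5,5/16) (5,113/9) (3,11)]
3. After y ≥ 8: [(24/11,8) (5,8) (5,113/9) (3,11)]
4. After y ≤ 20: [(24/11,8) (5,8) (5,113/9) (3,11)]
5. Canonical ring: [(24/11,8) (5,8) (5,113/9) (3,11)]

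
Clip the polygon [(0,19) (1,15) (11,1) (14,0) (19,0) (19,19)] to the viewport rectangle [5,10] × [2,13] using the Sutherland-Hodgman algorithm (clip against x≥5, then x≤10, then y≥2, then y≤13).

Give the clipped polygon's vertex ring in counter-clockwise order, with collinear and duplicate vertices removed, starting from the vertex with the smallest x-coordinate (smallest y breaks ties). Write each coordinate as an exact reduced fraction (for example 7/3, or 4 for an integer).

1. After x ≥ 5: [(5,19) (5,47/5) (11,1) (14,0) (19,0) (19,19)]
2. After x ≤ 10: [(10,19) (5,19) (5,47/5) (10,12/5)]
3. After y ≥ 2: [(10,19) (5,19) (5,47/5) (10,12/5)]
4. After y ≤ 13: [(10,13) (5,13) (5,47/5) (10,12/5)]
5. Canonical ring: [(5,47/5) (10,12/5) (10,13) (5,13)]

Clipped polygon: [(5,47/5) (10,12/5) (10,13) (5,13)]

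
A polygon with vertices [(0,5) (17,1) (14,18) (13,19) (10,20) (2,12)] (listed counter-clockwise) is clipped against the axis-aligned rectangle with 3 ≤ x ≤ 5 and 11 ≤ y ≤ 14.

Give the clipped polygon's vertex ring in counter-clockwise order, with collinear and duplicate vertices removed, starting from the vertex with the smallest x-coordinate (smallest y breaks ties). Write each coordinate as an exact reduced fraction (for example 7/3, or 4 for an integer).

1. After x ≥ 3: [(3,73/17) (17,1) (14,18) (13,19) (10,20) (3,13)]
2. After x ≤ 5: [(3,73/17) (5,65/17) (5,15) (3,13)]
3. After y ≥ 11: [(3,11) (5,11) (5,15) (3,13)]
4. After y ≤ 14: [(3,11) (5,11) (5,14) (4,14) (3,13)]
5. Canonical ring: [(3,11) (5,11) (5,14) (4,14) (3,13)]

Clipped polygon: [(3,11) (5,11) (5,14) (4,14) (3,13)]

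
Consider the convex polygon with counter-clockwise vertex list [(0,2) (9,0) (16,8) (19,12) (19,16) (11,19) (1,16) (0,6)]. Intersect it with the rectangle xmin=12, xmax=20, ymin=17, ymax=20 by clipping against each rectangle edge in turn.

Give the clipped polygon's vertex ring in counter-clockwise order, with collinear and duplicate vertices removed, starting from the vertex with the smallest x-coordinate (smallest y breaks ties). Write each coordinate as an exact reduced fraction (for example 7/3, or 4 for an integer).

1. After x ≥ 12: [(12,24/7) (16,8) (19,12) (19,16) (12,149/8)]
2. After x ≤ 20: [(12,24/7) (16,8) (19,12) (19,16) (12,149/8)]
3. After y ≥ 17: [(12,17) (49/3,17) (12,149/8)]
4. After y ≤ 20: [(12,17) (49/3,17) (12,149/8)]
5. Canonical ring: [(12,17) (49/3,17) (12,149/8)]

Clipped polygon: [(12,17) (49/3,17) (12,149/8)]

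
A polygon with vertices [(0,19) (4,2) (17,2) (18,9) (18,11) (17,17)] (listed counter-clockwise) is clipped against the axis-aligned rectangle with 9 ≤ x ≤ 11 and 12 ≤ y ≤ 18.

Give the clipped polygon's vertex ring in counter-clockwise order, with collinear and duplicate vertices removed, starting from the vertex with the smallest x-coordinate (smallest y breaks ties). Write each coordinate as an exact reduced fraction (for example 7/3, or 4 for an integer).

Clipped polygon: [(9,12) (11,12) (11,301/17) (9,305/17)]

1. After x ≥ 9: [(9,305/17) (9,2) (17,2) (18,9) (18,11) (17,17)]
2. After x ≤ 11: [(11,301/17) (9,305/17) (9,2) (11,2)]
3. After y ≥ 12: [(11,12) (11,301/17) (9,305/17) (9,12)]
4. After y ≤ 18: [(11,12) (11,301/17) (9,305/17) (9,12)]
5. Canonical ring: [(9,12) (11,12) (11,301/17) (9,305/17)]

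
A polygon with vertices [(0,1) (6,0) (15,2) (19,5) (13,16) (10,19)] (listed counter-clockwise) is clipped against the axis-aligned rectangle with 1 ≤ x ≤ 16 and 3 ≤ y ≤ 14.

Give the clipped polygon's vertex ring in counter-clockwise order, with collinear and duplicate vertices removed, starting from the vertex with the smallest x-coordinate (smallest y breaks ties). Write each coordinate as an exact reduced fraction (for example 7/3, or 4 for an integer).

Clipped polygon: [(10/9,3) (16,3) (16,21/2) (155/11,14) (65/9,14)]

1. After x ≥ 1: [(1,14/5) (1,5/6) (6,0) (15,2) (19,5) (13,16) (10,19)]
2. After x ≤ 16: [(1,14/5) (1,5/6) (6,0) (15,2) (16,11/4) (16,21/2) (13,16) (10,19)]
3. After y ≥ 3: [(10/9,3) (16,3) (16,21/2) (13,16) (10,19)]
4. After y ≤ 14: [(65/9,14) (10/9,3) (16,3) (16,21/2) (155/11,14)]
5. Canonical ring: [(10/9,3) (16,3) (16,21/2) (155/11,14) (65/9,14)]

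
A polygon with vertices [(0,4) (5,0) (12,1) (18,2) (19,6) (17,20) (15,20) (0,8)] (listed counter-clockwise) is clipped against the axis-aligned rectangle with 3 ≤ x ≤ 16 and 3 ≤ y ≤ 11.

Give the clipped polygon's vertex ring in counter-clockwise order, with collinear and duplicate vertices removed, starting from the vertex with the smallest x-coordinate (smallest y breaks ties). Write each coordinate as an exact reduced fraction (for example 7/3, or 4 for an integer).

Clipped polygon: [(3,3) (16,3) (16,11) (15/4,11) (3,52/5)]

1. After x ≥ 3: [(3,8/5) (5,0) (12,1) (18,2) (19,6) (17,20) (15,20) (3,52/5)]
2. After x ≤ 16: [(3,8/5) (5,0) (12,1) (16,5/3) (16,20) (15,20) (3,52/5)]
3. After y ≥ 3: [(3,3) (16,3) (16,20) (15,20) (3,52/5)]
4. After y ≤ 11: [(3,3) (16,3) (16,11) (15/4,11) (3,52/5)]
5. Canonical ring: [(3,3) (16,3) (16,11) (15/4,11) (3,52/5)]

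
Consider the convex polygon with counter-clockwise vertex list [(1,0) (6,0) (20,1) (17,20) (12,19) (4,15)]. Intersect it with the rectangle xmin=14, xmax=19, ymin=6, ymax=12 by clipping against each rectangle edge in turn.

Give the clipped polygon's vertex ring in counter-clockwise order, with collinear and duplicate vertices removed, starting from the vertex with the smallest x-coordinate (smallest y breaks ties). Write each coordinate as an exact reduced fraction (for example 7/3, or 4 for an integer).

1. After x ≥ 14: [(14,4/7) (20,1) (17,20) (14,97/5)]
2. After x ≤ 19: [(14,4/7) (19,13/14) (19,22/3) (17,20) (14,97/5)]
3. After y ≥ 6: [(14,6) (19,6) (19,22/3) (17,20) (14,97/5)]
4. After y ≤ 12: [(14,12) (14,6) (19,6) (19,22/3) (347/19,12)]
5. Canonical ring: [(14,6) (19,6) (19,22/3) (347/19,12) (14,12)]

Clipped polygon: [(14,6) (19,6) (19,22/3) (347/19,12) (14,12)]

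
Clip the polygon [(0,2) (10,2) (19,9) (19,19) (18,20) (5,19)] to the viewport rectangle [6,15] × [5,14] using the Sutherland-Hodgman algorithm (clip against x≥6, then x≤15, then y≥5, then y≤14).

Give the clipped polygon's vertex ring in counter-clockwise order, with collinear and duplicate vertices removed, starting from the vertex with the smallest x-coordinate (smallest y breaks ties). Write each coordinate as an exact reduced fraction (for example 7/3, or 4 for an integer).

1. After x ≥ 6: [(6,2) (10,2) (19,9) (19,19) (18,20) (6,248/13)]
2. After x ≤ 15: [(6,2) (10,2) (15,53/9) (15,257/13) (6,248/13)]
3. After y ≥ 5: [(6,5) (97/7,5) (15,53/9) (15,257/13) (6,248/13)]
4. After y ≤ 14: [(6,14) (6,5) (97/7,5) (15,53/9) (15,14)]
5. Canonical ring: [(6,5) (97/7,5) (15,53/9) (15,14) (6,14)]

Clipped polygon: [(6,5) (97/7,5) (15,53/9) (15,14) (6,14)]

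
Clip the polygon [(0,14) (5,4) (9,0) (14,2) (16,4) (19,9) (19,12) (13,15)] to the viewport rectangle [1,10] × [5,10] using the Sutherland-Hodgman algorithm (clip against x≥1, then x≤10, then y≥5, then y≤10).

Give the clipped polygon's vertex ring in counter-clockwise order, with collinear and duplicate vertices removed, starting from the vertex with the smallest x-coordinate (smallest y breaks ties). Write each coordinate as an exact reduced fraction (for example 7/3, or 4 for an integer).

Clipped polygon: [(2,10) (9/2,5) (10,5) (10,10)]

1. After x ≥ 1: [(1,183/13) (1,12) (5,4) (9,0) (14,2) (16,4) (19,9) (19,12) (13,15)]
2. After x ≤ 10: [(10,192/13) (1,183/13) (1,12) (5,4) (9,0) (10,2/5)]
3. After y ≥ 5: [(10,5) (10,192/13) (1,183/13) (1,12) (9/2,5)]
4. After y ≤ 10: [(10,5) (10,10) (2,10) (9/2,5)]
5. Canonical ring: [(2,10) (9/2,5) (10,5) (10,10)]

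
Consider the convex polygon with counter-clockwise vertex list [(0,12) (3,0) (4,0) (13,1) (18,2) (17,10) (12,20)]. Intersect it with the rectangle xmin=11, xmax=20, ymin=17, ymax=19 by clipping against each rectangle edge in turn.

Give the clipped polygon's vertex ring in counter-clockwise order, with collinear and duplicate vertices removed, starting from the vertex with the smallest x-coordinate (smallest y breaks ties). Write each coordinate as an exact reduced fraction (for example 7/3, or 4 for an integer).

1. After x ≥ 11: [(11,58/3) (11,7/9) (13,1) (18,2) (17,10) (12,20)]
2. After x ≤ 20: [(11,58/3) (11,7/9) (13,1) (18,2) (17,10) (12,20)]
3. After y ≥ 17: [(11,58/3) (11,17) (27/2,17) (12,20)]
4. After y ≤ 19: [(11,19) (11,17) (27/2,17) (25/2,19)]
5. Canonical ring: [(11,17) (27/2,17) (25/2,19) (11,19)]

Clipped polygon: [(11,17) (27/2,17) (25/2,19) (11,19)]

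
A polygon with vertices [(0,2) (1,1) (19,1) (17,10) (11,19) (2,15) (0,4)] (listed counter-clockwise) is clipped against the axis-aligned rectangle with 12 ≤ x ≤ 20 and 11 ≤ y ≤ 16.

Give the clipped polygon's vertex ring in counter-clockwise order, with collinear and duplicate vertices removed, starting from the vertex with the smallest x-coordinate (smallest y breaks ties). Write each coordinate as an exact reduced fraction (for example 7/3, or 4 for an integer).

Clipped polygon: [(12,11) (49/3,11) (13,16) (12,16)]

1. After x ≥ 12: [(12,1) (19,1) (17,10) (12,35/2)]
2. After x ≤ 20: [(12,1) (19,1) (17,10) (12,35/2)]
3. After y ≥ 11: [(12,11) (49/3,11) (12,35/2)]
4. After y ≤ 16: [(12,16) (12,11) (49/3,11) (13,16)]
5. Canonical ring: [(12,11) (49/3,11) (13,16) (12,16)]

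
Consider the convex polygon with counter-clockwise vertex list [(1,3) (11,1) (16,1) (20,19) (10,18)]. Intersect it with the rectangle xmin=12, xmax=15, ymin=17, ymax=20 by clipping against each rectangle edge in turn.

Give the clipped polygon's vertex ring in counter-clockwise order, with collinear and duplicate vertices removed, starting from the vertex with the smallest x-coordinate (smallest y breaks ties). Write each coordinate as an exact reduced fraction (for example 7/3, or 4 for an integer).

Clipped polygon: [(12,17) (15,17) (15,37/2) (12,91/5)]

1. After x ≥ 12: [(12,1) (16,1) (20,19) (12,91/5)]
2. After x ≤ 15: [(12,1) (15,1) (15,37/2) (12,91/5)]
3. After y ≥ 17: [(12,17) (15,17) (15,37/2) (12,91/5)]
4. After y ≤ 20: [(12,17) (15,17) (15,37/2) (12,91/5)]
5. Canonical ring: [(12,17) (15,17) (15,37/2) (12,91/5)]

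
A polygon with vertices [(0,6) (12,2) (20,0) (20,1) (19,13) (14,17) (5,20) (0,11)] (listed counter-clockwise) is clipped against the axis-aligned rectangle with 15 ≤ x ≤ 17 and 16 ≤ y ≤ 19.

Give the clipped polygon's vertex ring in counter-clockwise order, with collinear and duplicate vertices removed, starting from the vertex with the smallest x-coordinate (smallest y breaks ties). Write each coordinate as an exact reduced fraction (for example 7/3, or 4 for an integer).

1. After x ≥ 15: [(15,5/4) (20,0) (20,1) (19,13) (15,81/5)]
2. After x ≤ 17: [(15,5/4) (17,3/4) (17,73/5) (15,81/5)]
3. After y ≥ 16: [(15,16) (61/4,16) (15,81/5)]
4. After y ≤ 19: [(15,16) (61/4,16) (15,81/5)]
5. Canonical ring: [(15,16) (61/4,16) (15,81/5)]

Clipped polygon: [(15,16) (61/4,16) (15,81/5)]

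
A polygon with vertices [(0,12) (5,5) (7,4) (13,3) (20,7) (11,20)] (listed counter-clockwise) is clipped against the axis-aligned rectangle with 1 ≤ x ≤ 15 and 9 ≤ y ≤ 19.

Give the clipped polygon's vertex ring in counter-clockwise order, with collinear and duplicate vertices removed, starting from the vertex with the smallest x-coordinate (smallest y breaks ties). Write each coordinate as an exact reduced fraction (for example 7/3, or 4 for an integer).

1. After x ≥ 1: [(1,140/11) (1,53/5) (5,5) (7,4) (13,3) (20,7) (11,20)]
2. After x ≤ 15: [(1,140/11) (1,53/5) (5,5) (7,4) (13,3) (15,29/7) (15,128/9) (11,20)]
3. After y ≥ 9: [(1,140/11) (1,53/5) (15/7,9) (15,9) (15,128/9) (11,20)]
4. After y ≤ 19: [(77/8,19) (1,140/11) (1,53/5) (15/7,9) (15,9) (15,128/9) (152/13,19)]
5. Canonical ring: [(1,53/5) (15/7,9) (15,9) (15,128/9) (152/13,19) (77/8,19) (1,140/11)]

Clipped polygon: [(1,53/5) (15/7,9) (15,9) (15,128/9) (152/13,19) (77/8,19) (1,140/11)]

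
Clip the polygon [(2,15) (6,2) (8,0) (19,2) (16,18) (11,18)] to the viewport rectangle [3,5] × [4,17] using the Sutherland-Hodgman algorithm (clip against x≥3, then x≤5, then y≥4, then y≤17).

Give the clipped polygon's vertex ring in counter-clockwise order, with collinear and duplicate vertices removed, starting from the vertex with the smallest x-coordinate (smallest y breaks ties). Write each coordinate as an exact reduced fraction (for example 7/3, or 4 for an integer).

1. After x ≥ 3: [(3,46/3) (3,47/4) (6,2) (8,0) (19,2) (16,18) (11,18)]
2. After x ≤ 5: [(5,16) (3,46/3) (3,47/4) (5,21/4)]
3. After y ≥ 4: [(5,16) (3,46/3) (3,47/4) (5,21/4)]
4. After y ≤ 17: [(5,16) (3,46/3) (3,47/4) (5,21/4)]
5. Canonical ring: [(3,47/4) (5,21/4) (5,16) (3,46/3)]

Clipped polygon: [(3,47/4) (5,21/4) (5,16) (3,46/3)]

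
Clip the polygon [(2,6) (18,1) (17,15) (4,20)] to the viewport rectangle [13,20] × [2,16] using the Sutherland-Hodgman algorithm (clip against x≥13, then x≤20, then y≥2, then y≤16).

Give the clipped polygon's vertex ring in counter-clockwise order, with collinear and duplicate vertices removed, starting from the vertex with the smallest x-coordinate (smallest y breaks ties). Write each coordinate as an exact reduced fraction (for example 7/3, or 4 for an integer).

Clipped polygon: [(13,41/16) (74/5,2) (251/14,2) (17,15) (72/5,16) (13,16)]

1. After x ≥ 13: [(13,41/16) (18,1) (17,15) (13,215/13)]
2. After x ≤ 20: [(13,41/16) (18,1) (17,15) (13,215/13)]
3. After y ≥ 2: [(13,41/16) (74/5,2) (251/14,2) (17,15) (13,215/13)]
4. After y ≤ 16: [(13,16) (13,41/16) (74/5,2) (251/14,2) (17,15) (72/5,16)]
5. Canonical ring: [(13,41/16) (74/5,2) (251/14,2) (17,15) (72/5,16) (13,16)]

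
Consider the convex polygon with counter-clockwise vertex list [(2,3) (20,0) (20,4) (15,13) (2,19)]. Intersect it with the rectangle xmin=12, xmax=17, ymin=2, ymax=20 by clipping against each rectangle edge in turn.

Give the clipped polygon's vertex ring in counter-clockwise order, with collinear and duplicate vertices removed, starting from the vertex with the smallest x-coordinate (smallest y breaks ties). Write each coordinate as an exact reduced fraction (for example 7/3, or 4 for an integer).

1. After x ≥ 12: [(12,4/3) (20,0) (20,4) (15,13) (12,187/13)]
2. After x ≤ 17: [(12,4/3) (17,1/2) (17,47/5) (15,13) (12,187/13)]
3. After y ≥ 2: [(12,2) (17,2) (17,47/5) (15,13) (12,187/13)]
4. After y ≤ 20: [(12,2) (17,2) (17,47/5) (15,13) (12,187/13)]
5. Canonical ring: [(12,2) (17,2) (17,47/5) (15,13) (12,187/13)]

Clipped polygon: [(12,2) (17,2) (17,47/5) (15,13) (12,187/13)]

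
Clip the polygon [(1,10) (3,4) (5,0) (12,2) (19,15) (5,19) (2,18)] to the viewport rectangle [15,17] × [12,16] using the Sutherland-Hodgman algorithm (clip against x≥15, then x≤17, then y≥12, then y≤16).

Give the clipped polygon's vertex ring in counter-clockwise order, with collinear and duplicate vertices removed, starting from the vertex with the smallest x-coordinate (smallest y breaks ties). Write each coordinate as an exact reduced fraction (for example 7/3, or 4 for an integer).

Clipped polygon: [(15,12) (17,12) (17,109/7) (31/2,16) (15,16)]

1. After x ≥ 15: [(15,53/7) (19,15) (15,113/7)]
2. After x ≤ 17: [(15,53/7) (17,79/7) (17,109/7) (15,113/7)]
3. After y ≥ 12: [(15,12) (17,12) (17,109/7) (15,113/7)]
4. After y ≤ 16: [(15,16) (15,12) (17,12) (17,109/7) (31/2,16)]
5. Canonical ring: [(15,12) (17,12) (17,109/7) (31/2,16) (15,16)]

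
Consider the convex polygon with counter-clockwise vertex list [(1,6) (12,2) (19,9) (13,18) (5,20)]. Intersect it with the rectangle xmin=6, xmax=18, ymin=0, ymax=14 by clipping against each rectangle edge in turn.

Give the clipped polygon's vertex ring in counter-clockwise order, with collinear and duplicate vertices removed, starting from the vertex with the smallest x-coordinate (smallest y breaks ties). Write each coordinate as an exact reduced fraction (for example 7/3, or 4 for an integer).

Clipped polygon: [(6,46/11) (12,2) (18,8) (18,21/2) (47/3,14) (6,14)]

1. After x ≥ 6: [(6,46/11) (12,2) (19,9) (13,18) (6,79/4)]
2. After x ≤ 18: [(6,46/11) (12,2) (18,8) (18,21/2) (13,18) (6,79/4)]
3. After y ≥ 0: [(6,46/11) (12,2) (18,8) (18,21/2) (13,18) (6,79/4)]
4. After y ≤ 14: [(6,14) (6,46/11) (12,2) (18,8) (18,21/2) (47/3,14)]
5. Canonical ring: [(6,46/11) (12,2) (18,8) (18,21/2) (47/3,14) (6,14)]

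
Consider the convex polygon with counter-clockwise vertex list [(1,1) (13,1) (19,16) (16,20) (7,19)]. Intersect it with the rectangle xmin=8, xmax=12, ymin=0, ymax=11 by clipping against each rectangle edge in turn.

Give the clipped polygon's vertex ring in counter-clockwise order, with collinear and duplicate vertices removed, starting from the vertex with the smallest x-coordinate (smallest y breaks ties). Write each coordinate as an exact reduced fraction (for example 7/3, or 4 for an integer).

1. After x ≥ 8: [(8,1) (13,1) (19,16) (16,20) (8,172/9)]
2. After x ≤ 12: [(8,1) (12,1) (12,176/9) (8,172/9)]
3. After y ≥ 0: [(8,1) (12,1) (12,176/9) (8,172/9)]
4. After y ≤ 11: [(8,11) (8,1) (12,1) (12,11)]
5. Canonical ring: [(8,1) (12,1) (12,11) (8,11)]

Clipped polygon: [(8,1) (12,1) (12,11) (8,11)]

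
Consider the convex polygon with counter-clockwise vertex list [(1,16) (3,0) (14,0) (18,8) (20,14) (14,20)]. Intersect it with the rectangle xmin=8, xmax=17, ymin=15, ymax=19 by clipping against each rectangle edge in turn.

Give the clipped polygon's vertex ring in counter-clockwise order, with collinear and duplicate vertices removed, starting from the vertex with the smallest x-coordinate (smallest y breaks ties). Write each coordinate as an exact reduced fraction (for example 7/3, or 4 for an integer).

1. After x ≥ 8: [(8,236/13) (8,0) (14,0) (18,8) (20,14) (14,20)]
2. After x ≤ 17: [(8,236/13) (8,0) (14,0) (17,6) (17,17) (14,20)]
3. After y ≥ 15: [(8,236/13) (8,15) (17,15) (17,17) (14,20)]
4. After y ≤ 19: [(43/4,19) (8,236/13) (8,15) (17,15) (17,17) (15,19)]
5. Canonical ring: [(8,15) (17,15) (17,17) (15,19) (43/4,19) (8,236/13)]

Clipped polygon: [(8,15) (17,15) (17,17) (15,19) (43/4,19) (8,236/13)]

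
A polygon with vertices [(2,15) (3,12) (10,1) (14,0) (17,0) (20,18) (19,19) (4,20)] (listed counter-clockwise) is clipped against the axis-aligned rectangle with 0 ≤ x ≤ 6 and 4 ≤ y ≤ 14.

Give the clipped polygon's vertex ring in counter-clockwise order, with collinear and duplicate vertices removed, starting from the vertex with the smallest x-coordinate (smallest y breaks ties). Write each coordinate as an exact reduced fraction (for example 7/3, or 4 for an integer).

1. After x ≥ 0: [(2,15) (3,12) (10,1) (14,0) (17,0) (20,18) (19,19) (4,20)]
2. After x ≤ 6: [(2,15) (3,12) (6,51/7) (6,298/15) (4,20)]
3. After y ≥ 4: [(2,15) (3,12) (6,51/7) (6,298/15) (4,20)]
4. After y ≤ 14: [(7/3,14) (3,12) (6,51/7) (6,14)]
5. Canonical ring: [(7/3,14) (3,12) (6,51/7) (6,14)]

Clipped polygon: [(7/3,14) (3,12) (6,51/7) (6,14)]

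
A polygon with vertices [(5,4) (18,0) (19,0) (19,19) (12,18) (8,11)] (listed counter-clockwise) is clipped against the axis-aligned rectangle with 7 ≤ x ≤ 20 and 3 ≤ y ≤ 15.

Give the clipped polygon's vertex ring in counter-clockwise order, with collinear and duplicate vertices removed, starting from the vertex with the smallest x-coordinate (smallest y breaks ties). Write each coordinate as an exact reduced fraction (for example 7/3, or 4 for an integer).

Clipped polygon: [(7,44/13) (33/4,3) (19,3) (19,15) (72/7,15) (8,11) (7,26/3)]

1. After x ≥ 7: [(7,26/3) (7,44/13) (18,0) (19,0) (19,19) (12,18) (8,11)]
2. After x ≤ 20: [(7,26/3) (7,44/13) (18,0) (19,0) (19,19) (12,18) (8,11)]
3. After y ≥ 3: [(7,26/3) (7,44/13) (33/4,3) (19,3) (19,19) (12,18) (8,11)]
4. After y ≤ 15: [(7,26/3) (7,44/13) (33/4,3) (19,3) (19,15) (72/7,15) (8,11)]
5. Canonical ring: [(7,44/13) (33/4,3) (19,3) (19,15) (72/7,15) (8,11) (7,26/3)]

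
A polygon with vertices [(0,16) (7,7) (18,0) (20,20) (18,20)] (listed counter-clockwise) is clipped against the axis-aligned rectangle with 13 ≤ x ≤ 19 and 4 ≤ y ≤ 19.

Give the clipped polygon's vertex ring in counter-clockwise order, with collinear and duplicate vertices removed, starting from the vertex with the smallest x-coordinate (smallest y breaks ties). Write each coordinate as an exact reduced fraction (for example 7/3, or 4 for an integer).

Clipped polygon: [(13,4) (92/5,4) (19,10) (19,19) (27/2,19) (13,170/9)]

1. After x ≥ 13: [(13,170/9) (13,35/11) (18,0) (20,20) (18,20)]
2. After x ≤ 19: [(13,170/9) (13,35/11) (18,0) (19,10) (19,20) (18,20)]
3. After y ≥ 4: [(13,170/9) (13,4) (92/5,4) (19,10) (19,20) (18,20)]
4. After y ≤ 19: [(27/2,19) (13,170/9) (13,4) (92/5,4) (19,10) (19,19)]
5. Canonical ring: [(13,4) (92/5,4) (19,10) (19,19) (27/2,19) (13,170/9)]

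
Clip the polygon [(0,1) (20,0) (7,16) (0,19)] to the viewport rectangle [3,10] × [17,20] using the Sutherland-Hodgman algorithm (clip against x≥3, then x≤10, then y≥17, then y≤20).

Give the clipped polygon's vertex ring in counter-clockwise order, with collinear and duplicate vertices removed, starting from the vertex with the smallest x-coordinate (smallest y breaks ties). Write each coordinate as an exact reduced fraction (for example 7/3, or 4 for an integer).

Clipped polygon: [(3,17) (14/3,17) (3,124/7)]

1. After x ≥ 3: [(3,17/20) (20,0) (7,16) (3,124/7)]
2. After x ≤ 10: [(3,17/20) (10,1/2) (10,160/13) (7,16) (3,124/7)]
3. After y ≥ 17: [(3,17) (14/3,17) (3,124/7)]
4. After y ≤ 20: [(3,17) (14/3,17) (3,124/7)]
5. Canonical ring: [(3,17) (14/3,17) (3,124/7)]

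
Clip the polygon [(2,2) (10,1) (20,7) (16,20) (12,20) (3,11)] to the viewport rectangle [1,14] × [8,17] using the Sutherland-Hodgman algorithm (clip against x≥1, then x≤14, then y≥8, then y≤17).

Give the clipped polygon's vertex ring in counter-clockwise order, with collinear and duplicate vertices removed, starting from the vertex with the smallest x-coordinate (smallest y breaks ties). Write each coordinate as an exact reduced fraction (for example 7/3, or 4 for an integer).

1. After x ≥ 1: [(2,2) (10,1) (20,7) (16,20) (12,20) (3,11)]
2. After x ≤ 14: [(2,2) (10,1) (14,17/5) (14,20) (12,20) (3,11)]
3. After y ≥ 8: [(8/3,8) (14,8) (14,20) (12,20) (3,11)]
4. After y ≤ 17: [(8/3,8) (14,8) (14,17) (9,17) (3,11)]
5. Canonical ring: [(8/3,8) (14,8) (14,17) (9,17) (3,11)]

Clipped polygon: [(8/3,8) (14,8) (14,17) (9,17) (3,11)]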